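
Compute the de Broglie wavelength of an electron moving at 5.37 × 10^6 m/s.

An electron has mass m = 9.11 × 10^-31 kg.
1.35 × 10^-10 m

Using the de Broglie relation λ = h/(mv):

λ = h/(mv)
λ = (6.626 × 10^-34 J·s) / (9.11 × 10^-31 kg × 5.37 × 10^6 m/s)
λ = 1.35 × 10^-10 m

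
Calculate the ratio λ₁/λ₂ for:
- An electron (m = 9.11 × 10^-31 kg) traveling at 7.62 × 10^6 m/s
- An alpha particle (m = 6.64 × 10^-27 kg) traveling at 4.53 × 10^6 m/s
λ₁/λ₂ = 4.33 × 10^3

Using λ = h/(mv):

λ₁ = h/(m₁v₁) = 9.55 × 10^-11 m
λ₂ = h/(m₂v₂) = 2.20 × 10^-14 m

Ratio λ₁/λ₂ = (m₂v₂)/(m₁v₁)
         = (6.64 × 10^-27 kg × 4.53 × 10^6 m/s) / (9.11 × 10^-31 kg × 7.62 × 10^6 m/s)
         = 4.33 × 10^3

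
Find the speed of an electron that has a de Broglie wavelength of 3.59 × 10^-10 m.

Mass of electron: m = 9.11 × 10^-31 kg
2.03 × 10^6 m/s

From the de Broglie relation λ = h/(mv), we solve for v:

v = h/(mλ)
v = (6.626 × 10^-34 J·s) / (9.11 × 10^-31 kg × 3.59 × 10^-10 m)
v = 2.03 × 10^6 m/s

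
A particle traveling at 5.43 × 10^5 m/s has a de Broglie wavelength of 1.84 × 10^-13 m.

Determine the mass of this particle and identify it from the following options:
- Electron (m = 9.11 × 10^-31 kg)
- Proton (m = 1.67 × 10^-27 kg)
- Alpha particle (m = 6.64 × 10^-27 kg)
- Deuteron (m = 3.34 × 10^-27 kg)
The particle is an alpha particle.

From λ = h/(mv), solve for mass:

m = h/(λv)
m = (6.626 × 10^-34 J·s) / (1.84 × 10^-13 m × 5.43 × 10^5 m/s)
m = 6.63 × 10^-27 kg

Comparing with the listed masses, this is closest to an alpha particle.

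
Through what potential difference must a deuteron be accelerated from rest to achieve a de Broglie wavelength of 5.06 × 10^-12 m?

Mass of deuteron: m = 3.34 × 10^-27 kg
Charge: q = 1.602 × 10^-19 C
16.0 V

From λ = h/√(2mqV), we solve for V:

λ² = h²/(2mqV)
V = h²/(2mqλ²)
V = (6.626 × 10^-34 J·s)² / (2 × 3.34 × 10^-27 kg × 1.602 × 10^-19 C × (5.06 × 10^-12 m)²)
V = 16.0 V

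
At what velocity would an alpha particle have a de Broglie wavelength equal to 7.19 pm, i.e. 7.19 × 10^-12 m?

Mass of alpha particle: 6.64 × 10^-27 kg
1.39 × 10^4 m/s

From λ = h/(mv), solve for v:

v = h/(mλ)
v = (6.626 × 10^-34 J·s) / (6.64 × 10^-27 kg × 7.19 × 10^-12 m)
v = 1.39 × 10^4 m/s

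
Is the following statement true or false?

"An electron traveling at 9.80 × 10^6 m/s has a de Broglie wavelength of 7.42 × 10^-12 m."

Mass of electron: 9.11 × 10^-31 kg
False

The claim is incorrect.

Using λ = h/(mv):
λ = (6.626 × 10^-34 J·s) / (9.11 × 10^-31 kg × 9.80 × 10^6 m/s)
λ = 7.42 × 10^-11 m

The actual wavelength differs from the claimed 7.42 × 10^-12 m.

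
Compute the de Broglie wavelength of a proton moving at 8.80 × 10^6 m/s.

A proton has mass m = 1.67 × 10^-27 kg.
4.51 × 10^-14 m

Using the de Broglie relation λ = h/(mv):

λ = h/(mv)
λ = (6.626 × 10^-34 J·s) / (1.67 × 10^-27 kg × 8.80 × 10^6 m/s)
λ = 4.51 × 10^-14 m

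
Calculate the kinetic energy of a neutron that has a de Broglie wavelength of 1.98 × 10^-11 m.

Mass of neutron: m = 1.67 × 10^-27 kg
3.35 × 10^-19 J (or 2.09 eV)

From λ = h/√(2mKE), we solve for KE:

λ² = h²/(2mKE)
KE = h²/(2mλ²)
KE = (6.626 × 10^-34 J·s)² / (2 × 1.67 × 10^-27 kg × (1.98 × 10^-11 m)²)
KE = 3.35 × 10^-19 J
KE = 2.09 eV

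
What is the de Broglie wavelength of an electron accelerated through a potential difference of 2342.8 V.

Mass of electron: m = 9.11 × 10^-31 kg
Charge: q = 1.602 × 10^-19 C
2.53 × 10^-11 m

When a particle is accelerated through voltage V, it gains kinetic energy KE = qV.

The de Broglie wavelength is then λ = h/√(2mqV):

λ = h/√(2mqV)
λ = (6.626 × 10^-34 J·s) / √(2 × 9.11 × 10^-31 kg × 1.602 × 10^-19 C × 2342.8 V)
λ = 2.53 × 10^-11 m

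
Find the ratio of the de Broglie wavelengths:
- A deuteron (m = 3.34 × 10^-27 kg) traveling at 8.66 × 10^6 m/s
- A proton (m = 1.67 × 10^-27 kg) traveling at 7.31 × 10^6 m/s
λ₁/λ₂ = 0.422

Using λ = h/(mv):

λ₁ = h/(m₁v₁) = 2.29 × 10^-14 m
λ₂ = h/(m₂v₂) = 5.43 × 10^-14 m

Ratio λ₁/λ₂ = (m₂v₂)/(m₁v₁)
         = (1.67 × 10^-27 kg × 7.31 × 10^6 m/s) / (3.34 × 10^-27 kg × 8.66 × 10^6 m/s)
         = 0.422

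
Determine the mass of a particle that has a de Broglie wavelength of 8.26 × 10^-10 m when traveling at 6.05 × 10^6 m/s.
1.33 × 10^-31 kg

From the de Broglie relation λ = h/(mv), we solve for m:

m = h/(λv)
m = (6.626 × 10^-34 J·s) / (8.26 × 10^-10 m × 6.05 × 10^6 m/s)
m = 1.33 × 10^-31 kg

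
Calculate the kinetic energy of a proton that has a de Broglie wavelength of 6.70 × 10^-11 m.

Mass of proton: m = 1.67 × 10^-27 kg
2.93 × 10^-20 J (or 0.183 eV)

From λ = h/√(2mKE), we solve for KE:

λ² = h²/(2mKE)
KE = h²/(2mλ²)
KE = (6.626 × 10^-34 J·s)² / (2 × 1.67 × 10^-27 kg × (6.70 × 10^-11 m)²)
KE = 2.93 × 10^-20 J
KE = 0.183 eV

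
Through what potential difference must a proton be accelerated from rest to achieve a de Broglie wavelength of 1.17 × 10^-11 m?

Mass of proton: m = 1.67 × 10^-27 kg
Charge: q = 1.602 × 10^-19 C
5.99 V

From λ = h/√(2mqV), we solve for V:

λ² = h²/(2mqV)
V = h²/(2mqλ²)
V = (6.626 × 10^-34 J·s)² / (2 × 1.67 × 10^-27 kg × 1.602 × 10^-19 C × (1.17 × 10^-11 m)²)
V = 5.99 V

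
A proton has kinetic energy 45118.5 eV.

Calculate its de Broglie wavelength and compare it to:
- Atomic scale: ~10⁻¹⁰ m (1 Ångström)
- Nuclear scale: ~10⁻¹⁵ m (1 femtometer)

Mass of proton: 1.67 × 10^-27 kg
λ = 1.35 × 10^-13 m, which is between nuclear and atomic scales.

Using λ = h/√(2mKE):

KE = 45118.5 eV = 7.229 × 10^-15 J

λ = h/√(2mKE)
λ = (6.626 × 10^-34 J·s) / √(2 × 1.67 × 10^-27 kg × 7.229 × 10^-15 J)
λ = 1.35 × 10^-13 m

Comparison:
- Atomic scale (10⁻¹⁰ m): λ is 0.0013× this size
- Nuclear scale (10⁻¹⁵ m): λ is 1.3e+02× this size

The wavelength is between nuclear and atomic scales.

This wavelength is appropriate for probing atomic structure but too large for nuclear physics experiments.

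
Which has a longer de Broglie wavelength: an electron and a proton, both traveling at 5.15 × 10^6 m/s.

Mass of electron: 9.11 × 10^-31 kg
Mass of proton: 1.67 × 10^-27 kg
The electron has the longer wavelength.

Using λ = h/(mv), since both particles have the same velocity, the wavelength depends only on mass.

For electron: λ₁ = h/(m₁v) = 1.41 × 10^-10 m
For proton: λ₂ = h/(m₂v) = 7.70 × 10^-14 m

Since λ ∝ 1/m at constant velocity, the lighter particle has the longer wavelength.

The electron has the longer de Broglie wavelength.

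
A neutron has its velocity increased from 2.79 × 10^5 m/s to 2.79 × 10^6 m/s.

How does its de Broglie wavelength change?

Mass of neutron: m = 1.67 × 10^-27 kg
The wavelength decreases by a factor of 10.

Using λ = h/(mv):

Initial wavelength: λ₁ = h/(mv₁) = 1.42 × 10^-12 m
Final wavelength: λ₂ = h/(mv₂) = 1.42 × 10^-13 m

Since λ ∝ 1/v, when velocity increases by a factor of 10, the wavelength decreases by a factor of 10.

λ₂/λ₁ = v₁/v₂ = 1/10

The wavelength decreases by a factor of 10.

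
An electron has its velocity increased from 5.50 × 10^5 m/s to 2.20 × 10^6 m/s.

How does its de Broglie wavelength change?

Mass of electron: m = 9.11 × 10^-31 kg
The wavelength decreases by a factor of 4.

Using λ = h/(mv):

Initial wavelength: λ₁ = h/(mv₁) = 1.32 × 10^-9 m
Final wavelength: λ₂ = h/(mv₂) = 3.31 × 10^-10 m

Since λ ∝ 1/v, when velocity increases by a factor of 4, the wavelength decreases by a factor of 4.

λ₂/λ₁ = v₁/v₂ = 1/4

The wavelength decreases by a factor of 4.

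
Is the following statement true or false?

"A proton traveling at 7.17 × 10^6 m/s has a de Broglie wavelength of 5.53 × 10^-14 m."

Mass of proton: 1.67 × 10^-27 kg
True

The claim is correct.

Using λ = h/(mv):
λ = (6.626 × 10^-34 J·s) / (1.67 × 10^-27 kg × 7.17 × 10^6 m/s)
λ = 5.53 × 10^-14 m

This matches the claimed value.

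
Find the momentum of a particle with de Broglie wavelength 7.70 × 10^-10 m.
8.61 × 10^-25 kg·m/s

From the de Broglie relation λ = h/p, we solve for p:

p = h/λ
p = (6.626 × 10^-34 J·s) / (7.70 × 10^-10 m)
p = 8.61 × 10^-25 kg·m/s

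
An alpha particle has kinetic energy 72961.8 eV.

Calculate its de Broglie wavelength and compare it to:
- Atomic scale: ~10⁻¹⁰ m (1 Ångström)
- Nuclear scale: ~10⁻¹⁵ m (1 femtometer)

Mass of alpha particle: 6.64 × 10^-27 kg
λ = 5.32 × 10^-14 m, which is between nuclear and atomic scales.

Using λ = h/√(2mKE):

KE = 72961.8 eV = 1.169 × 10^-14 J

λ = h/√(2mKE)
λ = (6.626 × 10^-34 J·s) / √(2 × 6.64 × 10^-27 kg × 1.169 × 10^-14 J)
λ = 5.32 × 10^-14 m

Comparison:
- Atomic scale (10⁻¹⁰ m): λ is 0.00053× this size
- Nuclear scale (10⁻¹⁵ m): λ is 53× this size

The wavelength is between nuclear and atomic scales.

This wavelength is appropriate for probing atomic structure but too large for nuclear physics experiments.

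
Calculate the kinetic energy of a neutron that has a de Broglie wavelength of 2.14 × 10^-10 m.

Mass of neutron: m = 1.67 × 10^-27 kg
2.87 × 10^-21 J (or 0.0179 eV)

From λ = h/√(2mKE), we solve for KE:

λ² = h²/(2mKE)
KE = h²/(2mλ²)
KE = (6.626 × 10^-34 J·s)² / (2 × 1.67 × 10^-27 kg × (2.14 × 10^-10 m)²)
KE = 2.87 × 10^-21 J
KE = 0.0179 eV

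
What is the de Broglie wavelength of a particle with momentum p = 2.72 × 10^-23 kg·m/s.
2.44 × 10^-11 m

Using the de Broglie relation λ = h/p:

λ = h/p
λ = (6.626 × 10^-34 J·s) / (2.72 × 10^-23 kg·m/s)
λ = 2.44 × 10^-11 m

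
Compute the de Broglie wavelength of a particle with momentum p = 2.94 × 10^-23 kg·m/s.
2.25 × 10^-11 m

Using the de Broglie relation λ = h/p:

λ = h/p
λ = (6.626 × 10^-34 J·s) / (2.94 × 10^-23 kg·m/s)
λ = 2.25 × 10^-11 m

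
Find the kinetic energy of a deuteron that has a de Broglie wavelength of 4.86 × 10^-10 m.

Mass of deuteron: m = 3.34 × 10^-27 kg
2.78 × 10^-22 J (or 1.74 × 10^-3 eV)

From λ = h/√(2mKE), we solve for KE:

λ² = h²/(2mKE)
KE = h²/(2mλ²)
KE = (6.626 × 10^-34 J·s)² / (2 × 3.34 × 10^-27 kg × (4.86 × 10^-10 m)²)
KE = 2.78 × 10^-22 J
KE = 1.74 × 10^-3 eV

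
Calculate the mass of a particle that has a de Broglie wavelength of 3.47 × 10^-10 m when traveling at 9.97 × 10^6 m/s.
1.92 × 10^-31 kg

From the de Broglie relation λ = h/(mv), we solve for m:

m = h/(λv)
m = (6.626 × 10^-34 J·s) / (3.47 × 10^-10 m × 9.97 × 10^6 m/s)
m = 1.92 × 10^-31 kg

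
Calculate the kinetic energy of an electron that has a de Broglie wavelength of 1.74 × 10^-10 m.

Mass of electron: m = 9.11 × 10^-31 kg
7.96 × 10^-18 J (or 49.7 eV)

From λ = h/√(2mKE), we solve for KE:

λ² = h²/(2mKE)
KE = h²/(2mλ²)
KE = (6.626 × 10^-34 J·s)² / (2 × 9.11 × 10^-31 kg × (1.74 × 10^-10 m)²)
KE = 7.96 × 10^-18 J
KE = 49.7 eV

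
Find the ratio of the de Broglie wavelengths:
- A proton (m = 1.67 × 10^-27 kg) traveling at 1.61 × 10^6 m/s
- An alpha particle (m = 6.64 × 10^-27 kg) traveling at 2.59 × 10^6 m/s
λ₁/λ₂ = 6.40

Using λ = h/(mv):

λ₁ = h/(m₁v₁) = 2.46 × 10^-13 m
λ₂ = h/(m₂v₂) = 3.85 × 10^-14 m

Ratio λ₁/λ₂ = (m₂v₂)/(m₁v₁)
         = (6.64 × 10^-27 kg × 2.59 × 10^6 m/s) / (1.67 × 10^-27 kg × 1.61 × 10^6 m/s)
         = 6.40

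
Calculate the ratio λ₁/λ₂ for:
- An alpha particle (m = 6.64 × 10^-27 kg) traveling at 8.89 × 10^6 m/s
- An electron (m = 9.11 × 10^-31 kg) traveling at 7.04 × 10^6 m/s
λ₁/λ₂ = 1.09 × 10^-4

Using λ = h/(mv):

λ₁ = h/(m₁v₁) = 1.12 × 10^-14 m
λ₂ = h/(m₂v₂) = 1.03 × 10^-10 m

Ratio λ₁/λ₂ = (m₂v₂)/(m₁v₁)
         = (9.11 × 10^-31 kg × 7.04 × 10^6 m/s) / (6.64 × 10^-27 kg × 8.89 × 10^6 m/s)
         = 1.09 × 10^-4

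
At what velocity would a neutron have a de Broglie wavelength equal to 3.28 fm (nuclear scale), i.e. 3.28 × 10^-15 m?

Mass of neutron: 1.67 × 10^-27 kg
1.21 × 10^8 m/s

From λ = h/(mv), solve for v:

v = h/(mλ)
v = (6.626 × 10^-34 J·s) / (1.67 × 10^-27 kg × 3.28 × 10^-15 m)
v = 1.21 × 10^8 m/s

Note: This velocity is 40.3% of the speed of light, so relativistic corrections would be needed for a more accurate calculation.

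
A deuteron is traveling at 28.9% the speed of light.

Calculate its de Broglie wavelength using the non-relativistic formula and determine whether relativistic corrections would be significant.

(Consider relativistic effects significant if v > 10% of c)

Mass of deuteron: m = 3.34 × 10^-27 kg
Yes, relativistic corrections are needed.

Using the non-relativistic de Broglie formula λ = h/(mv):

v = 28.9% × c = 8.664 × 10^7 m/s

λ = h/(mv)
λ = (6.626 × 10^-34 J·s) / (3.34 × 10^-27 kg × 8.664 × 10^7 m/s)
λ = 2.29 × 10^-15 m

Since v = 28.9% of c > 10% of c, relativistic corrections ARE significant and the actual wavelength would differ from this non-relativistic estimate.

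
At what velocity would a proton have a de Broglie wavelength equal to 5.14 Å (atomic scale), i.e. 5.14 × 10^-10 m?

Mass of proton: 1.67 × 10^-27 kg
7.72 × 10^2 m/s

From λ = h/(mv), solve for v:

v = h/(mλ)
v = (6.626 × 10^-34 J·s) / (1.67 × 10^-27 kg × 5.14 × 10^-10 m)
v = 7.72 × 10^2 m/s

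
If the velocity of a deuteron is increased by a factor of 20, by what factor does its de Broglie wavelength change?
The wavelength decreases by a factor of 20.

From λ = h/(mv), the wavelength is inversely proportional to velocity:

λ ∝ 1/v

If v → 20v, then λ → λ/20

When velocity is increased by a factor of 20, the wavelength decreases by a factor of 20.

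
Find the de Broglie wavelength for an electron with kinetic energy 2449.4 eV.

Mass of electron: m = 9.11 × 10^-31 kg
2.48 × 10^-11 m

Using λ = h/√(2mKE):

First convert KE to Joules: KE = 2449.4 eV = 3.924 × 10^-16 J

λ = h/√(2mKE)
λ = (6.626 × 10^-34 J·s) / √(2 × 9.11 × 10^-31 kg × 3.924 × 10^-16 J)
λ = 2.48 × 10^-11 m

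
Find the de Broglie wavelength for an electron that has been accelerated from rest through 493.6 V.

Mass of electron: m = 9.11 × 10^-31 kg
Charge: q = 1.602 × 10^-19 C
5.52 × 10^-11 m

When a particle is accelerated through voltage V, it gains kinetic energy KE = qV.

The de Broglie wavelength is then λ = h/√(2mqV):

λ = h/√(2mqV)
λ = (6.626 × 10^-34 J·s) / √(2 × 9.11 × 10^-31 kg × 1.602 × 10^-19 C × 493.6 V)
λ = 5.52 × 10^-11 m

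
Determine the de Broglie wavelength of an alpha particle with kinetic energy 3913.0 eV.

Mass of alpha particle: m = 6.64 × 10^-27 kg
2.30 × 10^-13 m

Using λ = h/√(2mKE):

First convert KE to Joules: KE = 3913.0 eV = 6.269 × 10^-16 J

λ = h/√(2mKE)
λ = (6.626 × 10^-34 J·s) / √(2 × 6.64 × 10^-27 kg × 6.269 × 10^-16 J)
λ = 2.30 × 10^-13 m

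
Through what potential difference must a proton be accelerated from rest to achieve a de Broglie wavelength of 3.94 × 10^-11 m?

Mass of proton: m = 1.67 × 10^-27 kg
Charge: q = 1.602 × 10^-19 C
5.29 × 10^-1 V

From λ = h/√(2mqV), we solve for V:

λ² = h²/(2mqV)
V = h²/(2mqλ²)
V = (6.626 × 10^-34 J·s)² / (2 × 1.67 × 10^-27 kg × 1.602 × 10^-19 C × (3.94 × 10^-11 m)²)
V = 5.29 × 10^-1 V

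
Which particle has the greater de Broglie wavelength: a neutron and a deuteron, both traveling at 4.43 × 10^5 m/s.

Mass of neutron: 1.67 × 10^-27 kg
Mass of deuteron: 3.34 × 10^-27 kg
The neutron has the longer wavelength.

Using λ = h/(mv), since both particles have the same velocity, the wavelength depends only on mass.

For neutron: λ₁ = h/(m₁v) = 8.96 × 10^-13 m
For deuteron: λ₂ = h/(m₂v) = 4.48 × 10^-13 m

Since λ ∝ 1/m at constant velocity, the lighter particle has the longer wavelength.

The neutron has the longer de Broglie wavelength.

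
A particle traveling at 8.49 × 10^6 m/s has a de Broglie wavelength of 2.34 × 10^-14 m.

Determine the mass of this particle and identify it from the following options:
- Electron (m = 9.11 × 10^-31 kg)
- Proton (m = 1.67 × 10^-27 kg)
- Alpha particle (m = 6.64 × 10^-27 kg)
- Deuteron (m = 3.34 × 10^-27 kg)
The particle is a deuteron.

From λ = h/(mv), solve for mass:

m = h/(λv)
m = (6.626 × 10^-34 J·s) / (2.34 × 10^-14 m × 8.49 × 10^6 m/s)
m = 3.34 × 10^-27 kg

Comparing with the listed masses, this is closest to a deuteron.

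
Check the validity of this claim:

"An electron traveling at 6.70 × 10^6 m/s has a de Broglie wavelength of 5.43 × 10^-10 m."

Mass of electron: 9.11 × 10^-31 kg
False

The claim is incorrect.

Using λ = h/(mv):
λ = (6.626 × 10^-34 J·s) / (9.11 × 10^-31 kg × 6.70 × 10^6 m/s)
λ = 1.09 × 10^-10 m

The actual wavelength differs from the claimed 5.43 × 10^-10 m.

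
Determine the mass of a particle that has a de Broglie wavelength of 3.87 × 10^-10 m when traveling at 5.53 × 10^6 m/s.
3.10 × 10^-31 kg

From the de Broglie relation λ = h/(mv), we solve for m:

m = h/(λv)
m = (6.626 × 10^-34 J·s) / (3.87 × 10^-10 m × 5.53 × 10^6 m/s)
m = 3.10 × 10^-31 kg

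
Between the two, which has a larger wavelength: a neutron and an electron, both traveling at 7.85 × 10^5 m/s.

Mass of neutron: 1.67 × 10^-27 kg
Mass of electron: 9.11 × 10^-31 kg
The electron has the longer wavelength.

Using λ = h/(mv), since both particles have the same velocity, the wavelength depends only on mass.

For neutron: λ₁ = h/(m₁v) = 5.05 × 10^-13 m
For electron: λ₂ = h/(m₂v) = 9.27 × 10^-10 m

Since λ ∝ 1/m at constant velocity, the lighter particle has the longer wavelength.

The electron has the longer de Broglie wavelength.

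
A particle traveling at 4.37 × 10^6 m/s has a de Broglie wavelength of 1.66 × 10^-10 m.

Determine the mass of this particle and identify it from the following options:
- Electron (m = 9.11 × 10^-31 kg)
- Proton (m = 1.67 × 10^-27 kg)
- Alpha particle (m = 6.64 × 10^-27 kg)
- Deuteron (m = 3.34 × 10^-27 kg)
The particle is an electron.

From λ = h/(mv), solve for mass:

m = h/(λv)
m = (6.626 × 10^-34 J·s) / (1.66 × 10^-10 m × 4.37 × 10^6 m/s)
m = 9.13 × 10^-31 kg

Comparing with the listed masses, this is closest to an electron.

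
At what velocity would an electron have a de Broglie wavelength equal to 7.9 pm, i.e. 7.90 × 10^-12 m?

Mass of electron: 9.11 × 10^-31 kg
9.21 × 10^7 m/s

From λ = h/(mv), solve for v:

v = h/(mλ)
v = (6.626 × 10^-34 J·s) / (9.11 × 10^-31 kg × 7.90 × 10^-12 m)
v = 9.21 × 10^7 m/s

Note: This velocity is 30.7% of the speed of light, so relativistic corrections would be needed for a more accurate calculation.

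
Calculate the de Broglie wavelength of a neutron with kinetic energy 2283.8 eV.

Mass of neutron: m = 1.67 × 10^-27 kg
5.99 × 10^-13 m

Using λ = h/√(2mKE):

First convert KE to Joules: KE = 2283.8 eV = 3.659 × 10^-16 J

λ = h/√(2mKE)
λ = (6.626 × 10^-34 J·s) / √(2 × 1.67 × 10^-27 kg × 3.659 × 10^-16 J)
λ = 5.99 × 10^-13 m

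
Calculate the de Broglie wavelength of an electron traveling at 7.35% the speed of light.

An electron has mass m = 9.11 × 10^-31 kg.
3.30 × 10^-11 m

Using the de Broglie relation λ = h/(mv):

v = 7.35% × c = 2.203 × 10^7 m/s

λ = h/(mv)
λ = (6.626 × 10^-34 J·s) / (9.11 × 10^-31 kg × 2.203 × 10^7 m/s)
λ = 3.30 × 10^-11 m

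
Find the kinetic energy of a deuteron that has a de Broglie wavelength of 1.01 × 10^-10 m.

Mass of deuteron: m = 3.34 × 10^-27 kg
6.44 × 10^-21 J (or 0.0402 eV)

From λ = h/√(2mKE), we solve for KE:

λ² = h²/(2mKE)
KE = h²/(2mλ²)
KE = (6.626 × 10^-34 J·s)² / (2 × 3.34 × 10^-27 kg × (1.01 × 10^-10 m)²)
KE = 6.44 × 10^-21 J
KE = 0.0402 eV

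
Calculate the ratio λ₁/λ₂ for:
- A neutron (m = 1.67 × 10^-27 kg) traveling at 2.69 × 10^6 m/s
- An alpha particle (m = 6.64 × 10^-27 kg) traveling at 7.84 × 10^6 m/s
λ₁/λ₂ = 11.6

Using λ = h/(mv):

λ₁ = h/(m₁v₁) = 1.47 × 10^-13 m
λ₂ = h/(m₂v₂) = 1.27 × 10^-14 m

Ratio λ₁/λ₂ = (m₂v₂)/(m₁v₁)
         = (6.64 × 10^-27 kg × 7.84 × 10^6 m/s) / (1.67 × 10^-27 kg × 2.69 × 10^6 m/s)
         = 11.6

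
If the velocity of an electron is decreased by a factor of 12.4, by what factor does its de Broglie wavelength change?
The wavelength increases by a factor of 12.4.

From λ = h/(mv), the wavelength is inversely proportional to velocity:

λ ∝ 1/v

If v → v/12.4, then λ → 12.4λ

When velocity is decreased by a factor of 12.4, the wavelength increases by a factor of 12.4.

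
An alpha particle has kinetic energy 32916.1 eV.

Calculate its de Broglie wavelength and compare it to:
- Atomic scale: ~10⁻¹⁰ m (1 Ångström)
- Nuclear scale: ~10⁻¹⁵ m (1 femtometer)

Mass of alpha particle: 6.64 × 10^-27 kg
λ = 7.92 × 10^-14 m, which is between nuclear and atomic scales.

Using λ = h/√(2mKE):

KE = 32916.1 eV = 5.274 × 10^-15 J

λ = h/√(2mKE)
λ = (6.626 × 10^-34 J·s) / √(2 × 6.64 × 10^-27 kg × 5.274 × 10^-15 J)
λ = 7.92 × 10^-14 m

Comparison:
- Atomic scale (10⁻¹⁰ m): λ is 0.00079× this size
- Nuclear scale (10⁻¹⁵ m): λ is 79× this size

The wavelength is between nuclear and atomic scales.

This wavelength is appropriate for probing atomic structure but too large for nuclear physics experiments.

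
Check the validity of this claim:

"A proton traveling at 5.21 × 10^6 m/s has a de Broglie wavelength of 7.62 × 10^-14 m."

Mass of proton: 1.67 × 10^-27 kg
True

The claim is correct.

Using λ = h/(mv):
λ = (6.626 × 10^-34 J·s) / (1.67 × 10^-27 kg × 5.21 × 10^6 m/s)
λ = 7.62 × 10^-14 m

This matches the claimed value.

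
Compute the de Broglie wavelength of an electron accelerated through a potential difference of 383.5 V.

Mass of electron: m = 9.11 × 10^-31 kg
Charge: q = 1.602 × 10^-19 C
6.26 × 10^-11 m

When a particle is accelerated through voltage V, it gains kinetic energy KE = qV.

The de Broglie wavelength is then λ = h/√(2mqV):

λ = h/√(2mqV)
λ = (6.626 × 10^-34 J·s) / √(2 × 9.11 × 10^-31 kg × 1.602 × 10^-19 C × 383.5 V)
λ = 6.26 × 10^-11 m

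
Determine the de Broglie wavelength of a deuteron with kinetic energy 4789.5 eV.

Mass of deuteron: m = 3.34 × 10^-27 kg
2.93 × 10^-13 m

Using λ = h/√(2mKE):

First convert KE to Joules: KE = 4789.5 eV = 7.674 × 10^-16 J

λ = h/√(2mKE)
λ = (6.626 × 10^-34 J·s) / √(2 × 3.34 × 10^-27 kg × 7.674 × 10^-16 J)
λ = 2.93 × 10^-13 m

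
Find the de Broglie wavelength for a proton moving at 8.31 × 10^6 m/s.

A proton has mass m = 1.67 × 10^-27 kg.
4.77 × 10^-14 m

Using the de Broglie relation λ = h/(mv):

λ = h/(mv)
λ = (6.626 × 10^-34 J·s) / (1.67 × 10^-27 kg × 8.31 × 10^6 m/s)
λ = 4.77 × 10^-14 m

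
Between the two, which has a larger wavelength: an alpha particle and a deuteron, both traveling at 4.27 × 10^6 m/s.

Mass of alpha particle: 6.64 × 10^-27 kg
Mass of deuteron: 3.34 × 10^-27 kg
The deuteron has the longer wavelength.

Using λ = h/(mv), since both particles have the same velocity, the wavelength depends only on mass.

For alpha particle: λ₁ = h/(m₁v) = 2.34 × 10^-14 m
For deuteron: λ₂ = h/(m₂v) = 4.65 × 10^-14 m

Since λ ∝ 1/m at constant velocity, the lighter particle has the longer wavelength.

The deuteron has the longer de Broglie wavelength.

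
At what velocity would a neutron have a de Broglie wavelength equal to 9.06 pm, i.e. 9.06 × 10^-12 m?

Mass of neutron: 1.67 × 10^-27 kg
4.38 × 10^4 m/s

From λ = h/(mv), solve for v:

v = h/(mλ)
v = (6.626 × 10^-34 J·s) / (1.67 × 10^-27 kg × 9.06 × 10^-12 m)
v = 4.38 × 10^4 m/s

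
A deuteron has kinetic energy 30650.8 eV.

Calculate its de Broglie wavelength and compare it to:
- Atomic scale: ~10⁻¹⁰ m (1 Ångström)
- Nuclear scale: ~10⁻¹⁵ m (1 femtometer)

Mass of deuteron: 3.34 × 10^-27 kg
λ = 1.16 × 10^-13 m, which is between nuclear and atomic scales.

Using λ = h/√(2mKE):

KE = 30650.8 eV = 4.911 × 10^-15 J

λ = h/√(2mKE)
λ = (6.626 × 10^-34 J·s) / √(2 × 3.34 × 10^-27 kg × 4.911 × 10^-15 J)
λ = 1.16 × 10^-13 m

Comparison:
- Atomic scale (10⁻¹⁰ m): λ is 0.0012× this size
- Nuclear scale (10⁻¹⁵ m): λ is 1.2e+02× this size

The wavelength is between nuclear and atomic scales.

This wavelength is appropriate for probing atomic structure but too large for nuclear physics experiments.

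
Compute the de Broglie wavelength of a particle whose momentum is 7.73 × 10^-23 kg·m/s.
8.57 × 10^-12 m

Using the de Broglie relation λ = h/p:

λ = h/p
λ = (6.626 × 10^-34 J·s) / (7.73 × 10^-23 kg·m/s)
λ = 8.57 × 10^-12 m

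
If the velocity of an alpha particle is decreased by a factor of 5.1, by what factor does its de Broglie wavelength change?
The wavelength increases by a factor of 5.1.

From λ = h/(mv), the wavelength is inversely proportional to velocity:

λ ∝ 1/v

If v → v/5.1, then λ → 5.1λ

When velocity is decreased by a factor of 5.1, the wavelength increases by a factor of 5.1.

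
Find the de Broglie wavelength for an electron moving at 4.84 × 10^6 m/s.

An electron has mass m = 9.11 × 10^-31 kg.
1.50 × 10^-10 m

Using the de Broglie relation λ = h/(mv):

λ = h/(mv)
λ = (6.626 × 10^-34 J·s) / (9.11 × 10^-31 kg × 4.84 × 10^6 m/s)
λ = 1.50 × 10^-10 m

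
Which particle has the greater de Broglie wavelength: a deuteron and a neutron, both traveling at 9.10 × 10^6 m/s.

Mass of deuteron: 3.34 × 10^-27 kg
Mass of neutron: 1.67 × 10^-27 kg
The neutron has the longer wavelength.

Using λ = h/(mv), since both particles have the same velocity, the wavelength depends only on mass.

For deuteron: λ₁ = h/(m₁v) = 2.18 × 10^-14 m
For neutron: λ₂ = h/(m₂v) = 4.36 × 10^-14 m

Since λ ∝ 1/m at constant velocity, the lighter particle has the longer wavelength.

The neutron has the longer de Broglie wavelength.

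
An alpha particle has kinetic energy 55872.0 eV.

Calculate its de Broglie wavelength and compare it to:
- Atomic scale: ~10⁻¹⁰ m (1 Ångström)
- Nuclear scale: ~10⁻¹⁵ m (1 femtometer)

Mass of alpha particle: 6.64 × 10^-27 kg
λ = 6.08 × 10^-14 m, which is between nuclear and atomic scales.

Using λ = h/√(2mKE):

KE = 55872.0 eV = 8.952 × 10^-15 J

λ = h/√(2mKE)
λ = (6.626 × 10^-34 J·s) / √(2 × 6.64 × 10^-27 kg × 8.952 × 10^-15 J)
λ = 6.08 × 10^-14 m

Comparison:
- Atomic scale (10⁻¹⁰ m): λ is 0.00061× this size
- Nuclear scale (10⁻¹⁵ m): λ is 61× this size

The wavelength is between nuclear and atomic scales.

This wavelength is appropriate for probing atomic structure but too large for nuclear physics experiments.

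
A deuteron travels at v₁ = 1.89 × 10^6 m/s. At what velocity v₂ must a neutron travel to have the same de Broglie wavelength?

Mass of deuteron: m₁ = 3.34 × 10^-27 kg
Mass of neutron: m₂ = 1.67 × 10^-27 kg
v₂ = 3.78 × 10^6 m/s

For equal de Broglie wavelengths: λ₁ = λ₂

h/(m₁v₁) = h/(m₂v₂)
m₁v₁ = m₂v₂
v₂ = v₁ · (m₁/m₂)

v₂ = 1.89 × 10^6 m/s × (3.34 × 10^-27 kg / 1.67 × 10^-27 kg)
v₂ = 3.78 × 10^6 m/s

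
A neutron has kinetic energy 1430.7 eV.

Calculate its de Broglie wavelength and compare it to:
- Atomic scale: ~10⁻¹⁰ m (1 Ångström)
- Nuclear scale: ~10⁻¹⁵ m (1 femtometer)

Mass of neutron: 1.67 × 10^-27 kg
λ = 7.57 × 10^-13 m, which is between nuclear and atomic scales.

Using λ = h/√(2mKE):

KE = 1430.7 eV = 2.292 × 10^-16 J

λ = h/√(2mKE)
λ = (6.626 × 10^-34 J·s) / √(2 × 1.67 × 10^-27 kg × 2.292 × 10^-16 J)
λ = 7.57 × 10^-13 m

Comparison:
- Atomic scale (10⁻¹⁰ m): λ is 0.0076× this size
- Nuclear scale (10⁻¹⁵ m): λ is 7.6e+02× this size

The wavelength is between nuclear and atomic scales.

This wavelength is appropriate for probing atomic structure but too large for nuclear physics experiments.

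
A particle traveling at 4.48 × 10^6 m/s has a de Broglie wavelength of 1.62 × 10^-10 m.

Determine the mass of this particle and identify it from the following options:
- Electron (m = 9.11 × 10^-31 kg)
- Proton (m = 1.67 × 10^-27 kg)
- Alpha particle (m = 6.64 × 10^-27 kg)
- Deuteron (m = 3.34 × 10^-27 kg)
The particle is an electron.

From λ = h/(mv), solve for mass:

m = h/(λv)
m = (6.626 × 10^-34 J·s) / (1.62 × 10^-10 m × 4.48 × 10^6 m/s)
m = 9.13 × 10^-31 kg

Comparing with the listed masses, this is closest to an electron.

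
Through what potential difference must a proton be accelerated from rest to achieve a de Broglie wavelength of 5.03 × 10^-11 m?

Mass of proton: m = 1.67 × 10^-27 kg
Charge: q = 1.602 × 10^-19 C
3.24 × 10^-1 V

From λ = h/√(2mqV), we solve for V:

λ² = h²/(2mqV)
V = h²/(2mqλ²)
V = (6.626 × 10^-34 J·s)² / (2 × 1.67 × 10^-27 kg × 1.602 × 10^-19 C × (5.03 × 10^-11 m)²)
V = 3.24 × 10^-1 V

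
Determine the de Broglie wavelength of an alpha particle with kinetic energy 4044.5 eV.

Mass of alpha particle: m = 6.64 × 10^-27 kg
2.26 × 10^-13 m

Using λ = h/√(2mKE):

First convert KE to Joules: KE = 4044.5 eV = 6.480 × 10^-16 J

λ = h/√(2mKE)
λ = (6.626 × 10^-34 J·s) / √(2 × 6.64 × 10^-27 kg × 6.480 × 10^-16 J)
λ = 2.26 × 10^-13 m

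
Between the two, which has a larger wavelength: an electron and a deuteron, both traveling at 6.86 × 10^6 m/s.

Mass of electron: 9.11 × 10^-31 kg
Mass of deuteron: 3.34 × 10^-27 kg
The electron has the longer wavelength.

Using λ = h/(mv), since both particles have the same velocity, the wavelength depends only on mass.

For electron: λ₁ = h/(m₁v) = 1.06 × 10^-10 m
For deuteron: λ₂ = h/(m₂v) = 2.89 × 10^-14 m

Since λ ∝ 1/m at constant velocity, the lighter particle has the longer wavelength.

The electron has the longer de Broglie wavelength.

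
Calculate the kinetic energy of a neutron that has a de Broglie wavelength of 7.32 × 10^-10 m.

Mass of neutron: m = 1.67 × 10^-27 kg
2.45 × 10^-22 J (or 1.53 × 10^-3 eV)

From λ = h/√(2mKE), we solve for KE:

λ² = h²/(2mKE)
KE = h²/(2mλ²)
KE = (6.626 × 10^-34 J·s)² / (2 × 1.67 × 10^-27 kg × (7.32 × 10^-10 m)²)
KE = 2.45 × 10^-22 J
KE = 1.53 × 10^-3 eV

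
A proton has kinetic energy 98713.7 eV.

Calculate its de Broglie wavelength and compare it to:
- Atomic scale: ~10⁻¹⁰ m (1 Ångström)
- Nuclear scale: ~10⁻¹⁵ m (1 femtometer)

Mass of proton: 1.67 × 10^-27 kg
λ = 9.12 × 10^-14 m, which is between nuclear and atomic scales.

Using λ = h/√(2mKE):

KE = 98713.7 eV = 1.582 × 10^-14 J

λ = h/√(2mKE)
λ = (6.626 × 10^-34 J·s) / √(2 × 1.67 × 10^-27 kg × 1.582 × 10^-14 J)
λ = 9.12 × 10^-14 m

Comparison:
- Atomic scale (10⁻¹⁰ m): λ is 0.00091× this size
- Nuclear scale (10⁻¹⁵ m): λ is 91× this size

The wavelength is between nuclear and atomic scales.

This wavelength is appropriate for probing atomic structure but too large for nuclear physics experiments.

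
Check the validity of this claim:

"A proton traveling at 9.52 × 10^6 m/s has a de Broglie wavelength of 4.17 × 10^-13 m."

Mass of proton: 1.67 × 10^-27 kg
False

The claim is incorrect.

Using λ = h/(mv):
λ = (6.626 × 10^-34 J·s) / (1.67 × 10^-27 kg × 9.52 × 10^6 m/s)
λ = 4.17 × 10^-14 m

The actual wavelength differs from the claimed 4.17 × 10^-13 m.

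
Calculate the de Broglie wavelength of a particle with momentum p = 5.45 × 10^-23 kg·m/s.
1.22 × 10^-11 m

Using the de Broglie relation λ = h/p:

λ = h/p
λ = (6.626 × 10^-34 J·s) / (5.45 × 10^-23 kg·m/s)
λ = 1.22 × 10^-11 m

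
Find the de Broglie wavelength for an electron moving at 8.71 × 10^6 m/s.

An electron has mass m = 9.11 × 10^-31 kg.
8.35 × 10^-11 m

Using the de Broglie relation λ = h/(mv):

λ = h/(mv)
λ = (6.626 × 10^-34 J·s) / (9.11 × 10^-31 kg × 8.71 × 10^6 m/s)
λ = 8.35 × 10^-11 m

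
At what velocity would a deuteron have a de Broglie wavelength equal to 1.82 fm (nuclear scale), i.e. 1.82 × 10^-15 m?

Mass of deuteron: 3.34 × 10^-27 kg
1.09 × 10^8 m/s

From λ = h/(mv), solve for v:

v = h/(mλ)
v = (6.626 × 10^-34 J·s) / (3.34 × 10^-27 kg × 1.82 × 10^-15 m)
v = 1.09 × 10^8 m/s

Note: This velocity is 36.4% of the speed of light, so relativistic corrections would be needed for a more accurate calculation.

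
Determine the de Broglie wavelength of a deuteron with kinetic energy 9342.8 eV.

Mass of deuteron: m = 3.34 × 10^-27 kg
2.10 × 10^-13 m

Using λ = h/√(2mKE):

First convert KE to Joules: KE = 9342.8 eV = 1.497 × 10^-15 J

λ = h/√(2mKE)
λ = (6.626 × 10^-34 J·s) / √(2 × 3.34 × 10^-27 kg × 1.497 × 10^-15 J)
λ = 2.10 × 10^-13 m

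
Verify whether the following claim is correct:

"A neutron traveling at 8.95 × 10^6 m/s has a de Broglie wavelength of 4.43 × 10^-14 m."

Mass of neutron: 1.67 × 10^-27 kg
True

The claim is correct.

Using λ = h/(mv):
λ = (6.626 × 10^-34 J·s) / (1.67 × 10^-27 kg × 8.95 × 10^6 m/s)
λ = 4.43 × 10^-14 m

This matches the claimed value.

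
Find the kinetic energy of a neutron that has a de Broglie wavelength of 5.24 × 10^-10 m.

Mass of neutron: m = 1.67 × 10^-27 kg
4.79 × 10^-22 J (or 2.99 × 10^-3 eV)

From λ = h/√(2mKE), we solve for KE:

λ² = h²/(2mKE)
KE = h²/(2mλ²)
KE = (6.626 × 10^-34 J·s)² / (2 × 1.67 × 10^-27 kg × (5.24 × 10^-10 m)²)
KE = 4.79 × 10^-22 J
KE = 2.99 × 10^-3 eV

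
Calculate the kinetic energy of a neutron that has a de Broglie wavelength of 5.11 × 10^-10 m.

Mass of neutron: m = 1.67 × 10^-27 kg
5.03 × 10^-22 J (or 3.14 × 10^-3 eV)

From λ = h/√(2mKE), we solve for KE:

λ² = h²/(2mKE)
KE = h²/(2mλ²)
KE = (6.626 × 10^-34 J·s)² / (2 × 1.67 × 10^-27 kg × (5.11 × 10^-10 m)²)
KE = 5.03 × 10^-22 J
KE = 3.14 × 10^-3 eV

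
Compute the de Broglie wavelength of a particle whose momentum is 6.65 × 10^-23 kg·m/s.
9.96 × 10^-12 m

Using the de Broglie relation λ = h/p:

λ = h/p
λ = (6.626 × 10^-34 J·s) / (6.65 × 10^-23 kg·m/s)
λ = 9.96 × 10^-12 m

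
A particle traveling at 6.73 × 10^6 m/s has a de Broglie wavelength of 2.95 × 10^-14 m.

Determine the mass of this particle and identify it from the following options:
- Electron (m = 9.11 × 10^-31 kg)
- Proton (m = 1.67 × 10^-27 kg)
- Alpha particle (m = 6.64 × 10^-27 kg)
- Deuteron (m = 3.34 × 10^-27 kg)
The particle is a deuteron.

From λ = h/(mv), solve for mass:

m = h/(λv)
m = (6.626 × 10^-34 J·s) / (2.95 × 10^-14 m × 6.73 × 10^6 m/s)
m = 3.34 × 10^-27 kg

Comparing with the listed masses, this is closest to a deuteron.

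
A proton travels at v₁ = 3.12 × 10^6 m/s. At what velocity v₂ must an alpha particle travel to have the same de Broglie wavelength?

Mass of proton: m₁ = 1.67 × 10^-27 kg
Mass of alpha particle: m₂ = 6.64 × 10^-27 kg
v₂ = 7.85 × 10^5 m/s

For equal de Broglie wavelengths: λ₁ = λ₂

h/(m₁v₁) = h/(m₂v₂)
m₁v₁ = m₂v₂
v₂ = v₁ · (m₁/m₂)

v₂ = 3.12 × 10^6 m/s × (1.67 × 10^-27 kg / 6.64 × 10^-27 kg)
v₂ = 7.85 × 10^5 m/s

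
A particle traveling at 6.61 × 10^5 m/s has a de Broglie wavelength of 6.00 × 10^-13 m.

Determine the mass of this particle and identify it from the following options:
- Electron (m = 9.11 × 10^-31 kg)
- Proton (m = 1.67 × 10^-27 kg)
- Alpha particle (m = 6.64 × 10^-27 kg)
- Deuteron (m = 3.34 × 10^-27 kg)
The particle is a proton.

From λ = h/(mv), solve for mass:

m = h/(λv)
m = (6.626 × 10^-34 J·s) / (6.00 × 10^-13 m × 6.61 × 10^5 m/s)
m = 1.67 × 10^-27 kg

Comparing with the listed masses, this is closest to a proton.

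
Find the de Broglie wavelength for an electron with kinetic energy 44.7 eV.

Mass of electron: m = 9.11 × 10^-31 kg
1.83 × 10^-10 m

Using λ = h/√(2mKE):

First convert KE to Joules: KE = 44.7 eV = 7.162 × 10^-18 J

λ = h/√(2mKE)
λ = (6.626 × 10^-34 J·s) / √(2 × 9.11 × 10^-31 kg × 7.162 × 10^-18 J)
λ = 1.83 × 10^-10 m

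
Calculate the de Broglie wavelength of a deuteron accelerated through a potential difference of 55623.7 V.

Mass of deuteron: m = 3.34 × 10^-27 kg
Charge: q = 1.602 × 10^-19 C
8.59 × 10^-14 m

When a particle is accelerated through voltage V, it gains kinetic energy KE = qV.

The de Broglie wavelength is then λ = h/√(2mqV):

λ = h/√(2mqV)
λ = (6.626 × 10^-34 J·s) / √(2 × 3.34 × 10^-27 kg × 1.602 × 10^-19 C × 55623.7 V)
λ = 8.59 × 10^-14 m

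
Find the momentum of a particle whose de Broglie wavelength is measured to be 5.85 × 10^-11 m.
1.13 × 10^-23 kg·m/s

From the de Broglie relation λ = h/p, we solve for p:

p = h/λ
p = (6.626 × 10^-34 J·s) / (5.85 × 10^-11 m)
p = 1.13 × 10^-23 kg·m/s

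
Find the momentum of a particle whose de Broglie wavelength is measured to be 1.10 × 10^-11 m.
6.02 × 10^-23 kg·m/s

From the de Broglie relation λ = h/p, we solve for p:

p = h/λ
p = (6.626 × 10^-34 J·s) / (1.10 × 10^-11 m)
p = 6.02 × 10^-23 kg·m/s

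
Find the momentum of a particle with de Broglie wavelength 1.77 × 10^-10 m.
3.74 × 10^-24 kg·m/s

From the de Broglie relation λ = h/p, we solve for p:

p = h/λ
p = (6.626 × 10^-34 J·s) / (1.77 × 10^-10 m)
p = 3.74 × 10^-24 kg·m/s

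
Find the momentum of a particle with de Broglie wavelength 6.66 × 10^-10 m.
9.95 × 10^-25 kg·m/s

From the de Broglie relation λ = h/p, we solve for p:

p = h/λ
p = (6.626 × 10^-34 J·s) / (6.66 × 10^-10 m)
p = 9.95 × 10^-25 kg·m/s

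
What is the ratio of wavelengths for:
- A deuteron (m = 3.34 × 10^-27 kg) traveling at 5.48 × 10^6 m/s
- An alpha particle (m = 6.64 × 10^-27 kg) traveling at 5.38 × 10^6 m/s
λ₁/λ₂ = 1.95

Using λ = h/(mv):

λ₁ = h/(m₁v₁) = 3.62 × 10^-14 m
λ₂ = h/(m₂v₂) = 1.85 × 10^-14 m

Ratio λ₁/λ₂ = (m₂v₂)/(m₁v₁)
         = (6.64 × 10^-27 kg × 5.38 × 10^6 m/s) / (3.34 × 10^-27 kg × 5.48 × 10^6 m/s)
         = 1.95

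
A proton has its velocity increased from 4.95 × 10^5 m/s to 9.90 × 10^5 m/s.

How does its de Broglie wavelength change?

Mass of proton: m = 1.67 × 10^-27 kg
The wavelength decreases by a factor of 2.

Using λ = h/(mv):

Initial wavelength: λ₁ = h/(mv₁) = 8.02 × 10^-13 m
Final wavelength: λ₂ = h/(mv₂) = 4.01 × 10^-13 m

Since λ ∝ 1/v, when velocity increases by a factor of 2, the wavelength decreases by a factor of 2.

λ₂/λ₁ = v₁/v₂ = 1/2

The wavelength decreases by a factor of 2.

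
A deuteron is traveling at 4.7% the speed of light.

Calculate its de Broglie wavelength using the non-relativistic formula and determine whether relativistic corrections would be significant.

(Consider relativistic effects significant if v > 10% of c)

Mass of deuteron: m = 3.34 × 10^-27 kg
No, relativistic corrections are not needed.

Using the non-relativistic de Broglie formula λ = h/(mv):

v = 4.7% × c = 1.409 × 10^7 m/s

λ = h/(mv)
λ = (6.626 × 10^-34 J·s) / (3.34 × 10^-27 kg × 1.409 × 10^7 m/s)
λ = 1.41 × 10^-14 m

Since v = 4.7% of c < 10% of c, relativistic corrections are NOT significant and this non-relativistic result is a good approximation.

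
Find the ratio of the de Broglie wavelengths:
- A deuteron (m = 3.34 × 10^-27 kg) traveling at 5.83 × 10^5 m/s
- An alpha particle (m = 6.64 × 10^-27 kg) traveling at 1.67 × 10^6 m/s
λ₁/λ₂ = 5.69

Using λ = h/(mv):

λ₁ = h/(m₁v₁) = 3.40 × 10^-13 m
λ₂ = h/(m₂v₂) = 5.98 × 10^-14 m

Ratio λ₁/λ₂ = (m₂v₂)/(m₁v₁)
         = (6.64 × 10^-27 kg × 1.67 × 10^6 m/s) / (3.34 × 10^-27 kg × 5.83 × 10^5 m/s)
         = 5.69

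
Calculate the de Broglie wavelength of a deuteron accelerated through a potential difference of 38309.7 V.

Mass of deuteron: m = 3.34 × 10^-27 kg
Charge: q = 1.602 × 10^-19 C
1.03 × 10^-13 m

When a particle is accelerated through voltage V, it gains kinetic energy KE = qV.

The de Broglie wavelength is then λ = h/√(2mqV):

λ = h/√(2mqV)
λ = (6.626 × 10^-34 J·s) / √(2 × 3.34 × 10^-27 kg × 1.602 × 10^-19 C × 38309.7 V)
λ = 1.03 × 10^-13 m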